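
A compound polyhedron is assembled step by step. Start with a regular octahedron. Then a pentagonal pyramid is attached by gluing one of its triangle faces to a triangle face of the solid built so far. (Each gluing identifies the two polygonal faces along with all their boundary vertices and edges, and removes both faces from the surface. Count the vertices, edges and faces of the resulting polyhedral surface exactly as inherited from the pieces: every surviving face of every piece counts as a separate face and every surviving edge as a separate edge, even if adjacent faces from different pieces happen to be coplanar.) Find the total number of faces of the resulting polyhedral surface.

12

A regular octahedron: V=6, E=12, F=8.
Attach a pentagonal pyramid (V=6, E=10, F=6) along a 3-gon: merge 3 vertices and 3 edges, delete both glued faces → V=9, E=19, F=12.
Check: V − E + F = 9 − 19 + 12 = 2.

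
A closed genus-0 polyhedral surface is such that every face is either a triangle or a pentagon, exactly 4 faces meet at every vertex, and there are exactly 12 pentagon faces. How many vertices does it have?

30

Let x be the number of triangles; then F = 12 + x.
Edge–face incidences: 2E = 5·12 + 3·x = 60 + 3x.
Every vertex has degree 4, so 4V = 2E.
Euler: V − E + F = 2 ⇒ (2E)/4 − E + (12 + x) = 2.
Multiply by 8: 2·(2E) − 4·(2E) + 8·(12 + x) = 16, i.e. 96 + 8x − 2·(60 + 3x) = 16.
Collecting terms: 2x − 24 = 16, so 2x = 40, so x = 20.
Then 2E = 60 + 3·20 = 120, so E = 60, V = 2E/4 = 30, F = 12 + 20 = 32.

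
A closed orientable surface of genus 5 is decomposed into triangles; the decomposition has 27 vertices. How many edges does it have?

105

χ = 2 − 2·5 = -8, and every face is a triangle so 3F = 2E.
V − E + F = -8 with E = 3F/2 gives 27 − (3/2 − 1)·F = -8, so F = 70 and E = 105.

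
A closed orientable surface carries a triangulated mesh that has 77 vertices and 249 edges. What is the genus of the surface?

4

Every face is a triangle and each edge borders two faces, so 3F = 2·249, giving F = 166.
χ = V − E + F = 77 − 249 + 166 = -6.
For a closed orientable surface χ = 2 − 2g, so g = (2 − (-6))/2 = 4.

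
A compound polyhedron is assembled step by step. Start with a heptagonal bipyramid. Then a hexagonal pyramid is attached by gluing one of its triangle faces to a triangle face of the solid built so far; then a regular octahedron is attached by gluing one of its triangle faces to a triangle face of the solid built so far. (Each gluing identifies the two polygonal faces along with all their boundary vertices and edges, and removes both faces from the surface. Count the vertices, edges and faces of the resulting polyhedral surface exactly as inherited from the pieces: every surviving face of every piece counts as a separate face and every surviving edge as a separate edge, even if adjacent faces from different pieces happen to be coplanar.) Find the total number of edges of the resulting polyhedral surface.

A heptagonal bipyramid: V=9, E=21, F=14.
Attach a hexagonal pyramid (V=7, E=12, F=7) along a 3-gon: merge 3 vertices and 3 edges, delete both glued faces → V=13, E=30, F=19.
Attach a regular octahedron (V=6, E=12, F=8) along a 3-gon: merge 3 vertices and 3 edges, delete both glued faces → V=16, E=39, F=25.
Check: V − E + F = 16 − 39 + 25 = 2.

39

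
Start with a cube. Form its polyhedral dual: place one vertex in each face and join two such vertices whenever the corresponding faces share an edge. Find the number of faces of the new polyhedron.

The base solid has V = 8, E = 12, F = 6.
The dual swaps V and F and preserves E: V′ = F = 6, E′ = E = 12, F′ = V = 8.

8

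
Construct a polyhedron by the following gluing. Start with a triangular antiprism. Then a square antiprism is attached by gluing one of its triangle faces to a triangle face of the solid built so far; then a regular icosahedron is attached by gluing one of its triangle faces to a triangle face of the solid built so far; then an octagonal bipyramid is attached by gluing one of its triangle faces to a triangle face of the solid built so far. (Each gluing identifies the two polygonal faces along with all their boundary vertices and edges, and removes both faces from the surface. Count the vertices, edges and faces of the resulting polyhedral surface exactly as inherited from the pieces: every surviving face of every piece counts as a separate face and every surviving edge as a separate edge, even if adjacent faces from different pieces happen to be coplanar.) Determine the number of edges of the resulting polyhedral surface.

A triangular antiprism: V=6, E=12, F=8.
Attach a square antiprism (V=8, E=16, F=10) along a 3-gon: merge 3 vertices and 3 edges, delete both glued faces → V=11, E=25, F=16.
Attach a regular icosahedron (V=12, E=30, F=20) along a 3-gon: merge 3 vertices and 3 edges, delete both glued faces → V=20, E=52, F=34.
Attach an octagonal bipyramid (V=10, E=24, F=16) along a 3-gon: merge 3 vertices and 3 edges, delete both glued faces → V=27, E=73, F=48.
Check: V − E + F = 27 − 73 + 48 = 2.

73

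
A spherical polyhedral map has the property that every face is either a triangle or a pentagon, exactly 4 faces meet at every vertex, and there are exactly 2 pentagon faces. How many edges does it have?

Let x be the number of triangles; then F = 2 + x.
Edge–face incidences: 2E = 5·2 + 3·x = 10 + 3x.
Every vertex has degree 4, so 4V = 2E.
Euler: V − E + F = 2 ⇒ (2E)/4 − E + (2 + x) = 2.
Multiply by 8: 2·(2E) − 4·(2E) + 8·(2 + x) = 16, i.e. 16 + 8x − 2·(10 + 3x) = 16.
Collecting terms: 2x − 4 = 16, so 2x = 20, so x = 10.
Then 2E = 10 + 3·10 = 40, so E = 20, V = 2E/4 = 10, F = 2 + 10 = 12.

20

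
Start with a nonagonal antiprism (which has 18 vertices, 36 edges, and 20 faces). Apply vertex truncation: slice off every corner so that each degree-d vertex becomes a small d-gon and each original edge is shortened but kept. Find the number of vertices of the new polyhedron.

Truncation replaces each original edge-end by a new vertex, so V′ = 2E = 72.
Each original edge survives, and each old vertex of degree d contributes d new edges; summing degrees gives Σd = 2E, so E′ = E + 2E = 3E = 108.
Each original face survives and each original vertex becomes one new face: F′ = F + V = 38.

72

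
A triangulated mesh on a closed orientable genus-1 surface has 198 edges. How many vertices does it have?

66

χ = 2 − 2·1 = 0, and every face is a triangle so 3F = 2E.
F = 2E/3 = 132. Then V = 0 + E − F = 0 + 198 − 132 = 66.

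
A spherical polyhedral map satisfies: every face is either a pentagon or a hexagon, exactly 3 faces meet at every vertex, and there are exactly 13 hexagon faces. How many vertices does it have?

46

Let x be the number of pentagons; then F = 13 + x.
Edge–face incidences: 2E = 6·13 + 5·x = 78 + 5x.
Every vertex has degree 3, so 3V = 2E.
Euler: V − E + F = 2 ⇒ (2E)/3 − E + (13 + x) = 2.
Multiply by 6: 2·(2E) − 3·(2E) + 6·(13 + x) = 12, i.e. 78 + 6x − (78 + 5x) = 12.
Collecting terms: x = 12.
Then 2E = 78 + 5·12 = 138, so E = 69, V = 2E/3 = 46, F = 13 + 12 = 25.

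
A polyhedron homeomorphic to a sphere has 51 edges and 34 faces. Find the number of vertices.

Here V − E + F = 2.
V = 2 + E − F = 2 + 51 − 34 = 19.

19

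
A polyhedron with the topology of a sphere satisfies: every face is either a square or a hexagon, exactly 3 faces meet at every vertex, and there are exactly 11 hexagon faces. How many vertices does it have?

30

Let x be the number of squares; then F = 11 + x.
Edge–face incidences: 2E = 6·11 + 4·x = 66 + 4x.
Every vertex has degree 3, so 3V = 2E.
Euler: V − E + F = 2 ⇒ (2E)/3 − E + (11 + x) = 2.
Multiply by 6: 2·(2E) − 3·(2E) + 6·(11 + x) = 12, i.e. 66 + 6x − (66 + 4x) = 12.
Collecting terms: 2x = 12, so x = 6.
Then 2E = 66 + 4·6 = 90, so E = 45, V = 2E/3 = 30, F = 11 + 6 = 17.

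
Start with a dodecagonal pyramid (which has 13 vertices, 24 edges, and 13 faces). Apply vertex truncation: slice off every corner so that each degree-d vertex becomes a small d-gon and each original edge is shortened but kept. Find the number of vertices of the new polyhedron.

48

Truncation replaces each original edge-end by a new vertex, so V′ = 2E = 48.
Each original edge survives, and each old vertex of degree d contributes d new edges; summing degrees gives Σd = 2E, so E′ = E + 2E = 3E = 72.
Each original face survives and each original vertex becomes one new face: F′ = F + V = 26.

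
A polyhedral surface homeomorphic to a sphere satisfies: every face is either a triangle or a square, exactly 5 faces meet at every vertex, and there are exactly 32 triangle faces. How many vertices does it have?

Let x be the number of squares; then F = 32 + x.
Edge–face incidences: 2E = 3·32 + 4·x = 96 + 4x.
Every vertex has degree 5, so 5V = 2E.
Euler: V − E + F = 2 ⇒ (2E)/5 − E + (32 + x) = 2.
Multiply by 10: 2·(2E) − 5·(2E) + 10·(32 + x) = 20, i.e. 320 + 10x − 3·(96 + 4x) = 20.
Collecting terms: −2x + 32 = 20, so −2x = −12, so x = 6.
Then 2E = 96 + 4·6 = 120, so E = 60, V = 2E/5 = 24, F = 32 + 6 = 38.

24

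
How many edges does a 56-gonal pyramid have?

112

A pyramid on an n-gon base has one n-gon and n triangles: V = 56 + 1 = 57, E = 2·56 = 112, F = 56 + 1 = 57.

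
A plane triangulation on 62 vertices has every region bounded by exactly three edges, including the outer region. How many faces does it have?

In a plane triangulation 3F = 2E and V − E + F = 2, so F = 2V − 4 = 2·62 − 4 = 120.

120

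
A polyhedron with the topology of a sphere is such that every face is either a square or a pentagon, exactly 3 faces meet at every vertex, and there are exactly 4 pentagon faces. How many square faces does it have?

4

Let x be the number of squares; then F = 4 + x.
Edge–face incidences: 2E = 5·4 + 4·x = 20 + 4x.
Every vertex has degree 3, so 3V = 2E.
Euler: V − E + F = 2 ⇒ (2E)/3 − E + (4 + x) = 2.
Multiply by 6: 2·(2E) − 3·(2E) + 6·(4 + x) = 12, i.e. 24 + 6x − (20 + 4x) = 12.
Collecting terms: 2x + 4 = 12, so 2x = 8, so x = 4.
Then 2E = 20 + 4·4 = 36, so E = 18, V = 2E/3 = 12, F = 4 + 4 = 8.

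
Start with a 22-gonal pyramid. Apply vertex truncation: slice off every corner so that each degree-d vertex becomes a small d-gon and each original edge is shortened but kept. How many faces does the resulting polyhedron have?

46

The base solid has V = 23, E = 44, F = 23.
Truncation replaces each original edge-end by a new vertex, so V′ = 2E = 88.
Each original edge survives, and each old vertex of degree d contributes d new edges; summing degrees gives Σd = 2E, so E′ = E + 2E = 3E = 132.
Each original face survives and each original vertex becomes one new face: F′ = F + V = 46.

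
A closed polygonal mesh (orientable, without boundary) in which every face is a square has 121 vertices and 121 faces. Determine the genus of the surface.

Every face is a square, so 2E = 4·121 = 484, giving E = 242.
χ = V − E + F = 121 − 242 + 121 = 0.
For a closed orientable surface χ = 2 − 2g, so g = (2 − (0))/2 = 1.

1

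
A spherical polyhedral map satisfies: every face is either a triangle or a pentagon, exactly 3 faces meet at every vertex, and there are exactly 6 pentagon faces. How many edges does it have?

18

Let x be the number of triangles; then F = 6 + x.
Edge–face incidences: 2E = 5·6 + 3·x = 30 + 3x.
Every vertex has degree 3, so 3V = 2E.
Euler: V − E + F = 2 ⇒ (2E)/3 − E + (6 + x) = 2.
Multiply by 6: 2·(2E) − 3·(2E) + 6·(6 + x) = 12, i.e. 36 + 6x − (30 + 3x) = 12.
Collecting terms: 3x + 6 = 12, so 3x = 6, so x = 2.
Then 2E = 30 + 3·2 = 36, so E = 18, V = 2E/3 = 12, F = 6 + 2 = 8.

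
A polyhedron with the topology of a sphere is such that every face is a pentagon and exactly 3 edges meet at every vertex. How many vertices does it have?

20

Each face has 5 edges and each edge borders two faces, so 2E = 5F.
Each vertex has degree 3, so 3V = 2E and hence V = 5F/3.
Euler: V − E + F = 2 ⇒ (5F/3) − (5F/2) + F = 2.
Multiply by 6: (10 − 15 + 6)F = 12, i.e. 1F = 12.
So F = 12, E = 5·12/2 = 30, V = 5·12/3 = 20.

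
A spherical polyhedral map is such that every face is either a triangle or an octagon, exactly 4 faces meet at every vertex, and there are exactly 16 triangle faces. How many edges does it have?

Let x be the number of octagons; then F = 16 + x.
Edge–face incidences: 2E = 3·16 + 8·x = 48 + 8x.
Every vertex has degree 4, so 4V = 2E.
Euler: V − E + F = 2 ⇒ (2E)/4 − E + (16 + x) = 2.
Multiply by 8: 2·(2E) − 4·(2E) + 8·(16 + x) = 16, i.e. 128 + 8x − 2·(48 + 8x) = 16.
Collecting terms: −8x + 32 = 16, so −8x = −16, so x = 2.
Then 2E = 48 + 8·2 = 64, so E = 32, V = 2E/4 = 16, F = 16 + 2 = 18.

32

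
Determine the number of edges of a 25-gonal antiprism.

100

An antiprism on an n-gon has two n-gon caps and 2n triangles: V = 2·25 = 50, E = 4·25 = 100, F = 2·25 + 2 = 52.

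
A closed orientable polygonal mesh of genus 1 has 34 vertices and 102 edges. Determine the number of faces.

68

For a closed orientable surface of genus 1, χ = 2 − 2·1 = 0.
F = 0 − V + E = 0 − 34 + 102 = 68.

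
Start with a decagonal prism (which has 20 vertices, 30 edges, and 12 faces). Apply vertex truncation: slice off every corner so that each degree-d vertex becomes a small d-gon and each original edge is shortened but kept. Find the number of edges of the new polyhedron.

Truncation replaces each original edge-end by a new vertex, so V′ = 2E = 60.
Each original edge survives, and each old vertex of degree d contributes d new edges; summing degrees gives Σd = 2E, so E′ = E + 2E = 3E = 90.
Each original face survives and each original vertex becomes one new face: F′ = F + V = 32.

90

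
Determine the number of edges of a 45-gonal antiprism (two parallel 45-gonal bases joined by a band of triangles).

180

An antiprism on an n-gon has two n-gon caps and 2n triangles: V = 2·45 = 90, E = 4·45 = 180, F = 2·45 + 2 = 92.
Check: V − E + F = 90 − 180 + 92 = 2.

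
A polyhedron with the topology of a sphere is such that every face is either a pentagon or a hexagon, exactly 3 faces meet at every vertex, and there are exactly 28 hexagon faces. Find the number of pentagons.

12

Let x be the number of pentagons; then F = 28 + x.
Edge–face incidences: 2E = 6·28 + 5·x = 168 + 5x.
Every vertex has degree 3, so 3V = 2E.
Euler: V − E + F = 2 ⇒ (2E)/3 − E + (28 + x) = 2.
Multiply by 6: 2·(2E) − 3·(2E) + 6·(28 + x) = 12, i.e. 168 + 6x − (168 + 5x) = 12.
Collecting terms: x = 12.
Then 2E = 168 + 5·12 = 228, so E = 114, V = 2E/3 = 76, F = 28 + 12 = 40.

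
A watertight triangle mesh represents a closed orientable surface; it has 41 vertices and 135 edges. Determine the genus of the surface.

Every face is a triangle and each edge borders two faces, so 3F = 2·135, giving F = 90.
χ = V − E + F = 41 − 135 + 90 = -4.
For a closed orientable surface χ = 2 − 2g, so g = (2 − (-4))/2 = 3.

3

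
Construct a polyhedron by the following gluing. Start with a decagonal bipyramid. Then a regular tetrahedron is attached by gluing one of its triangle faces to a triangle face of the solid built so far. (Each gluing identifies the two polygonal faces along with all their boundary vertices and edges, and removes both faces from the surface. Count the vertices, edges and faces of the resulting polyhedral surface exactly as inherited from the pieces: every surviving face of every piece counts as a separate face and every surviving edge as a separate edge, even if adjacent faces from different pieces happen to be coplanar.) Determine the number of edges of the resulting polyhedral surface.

33

A decagonal bipyramid: V=12, E=30, F=20.
Attach a regular tetrahedron (V=4, E=6, F=4) along a 3-gon: merge 3 vertices and 3 edges, delete both glued faces → V=13, E=33, F=22.
Check: V − E + F = 13 − 33 + 22 = 2.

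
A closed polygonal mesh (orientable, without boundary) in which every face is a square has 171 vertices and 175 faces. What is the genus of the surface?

3

Every face is a square, so 2E = 4·175 = 700, giving E = 350.
χ = V − E + F = 171 − 350 + 175 = -4.
For a closed orientable surface χ = 2 − 2g, so g = (2 − (-4))/2 = 3.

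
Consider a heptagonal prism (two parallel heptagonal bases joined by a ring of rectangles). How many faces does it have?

A prism on an n-gon has two n-gon bases and n rectangular sides: V = 2·7 = 14, E = 3·7 = 21, F = 7 + 2 = 9.
Check: V − E + F = 14 − 21 + 9 = 2.

9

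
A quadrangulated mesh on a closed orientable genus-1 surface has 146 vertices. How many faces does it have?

146

χ = 2 − 2·1 = 0, and every face is a square so 4F = 2E.
V − E + F = 0 with E = 4F/2 gives 146 − (4/2 − 1)·F = 0, so F = 146 and E = 292.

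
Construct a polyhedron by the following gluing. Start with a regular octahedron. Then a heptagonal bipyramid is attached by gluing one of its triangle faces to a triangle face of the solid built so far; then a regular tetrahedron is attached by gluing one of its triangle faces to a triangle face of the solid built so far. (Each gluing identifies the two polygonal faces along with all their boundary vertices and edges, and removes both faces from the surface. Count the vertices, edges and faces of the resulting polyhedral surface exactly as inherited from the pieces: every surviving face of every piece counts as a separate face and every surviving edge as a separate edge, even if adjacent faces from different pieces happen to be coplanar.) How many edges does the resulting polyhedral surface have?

A regular octahedron: V=6, E=12, F=8.
Attach a heptagonal bipyramid (V=9, E=21, F=14) along a 3-gon: merge 3 vertices and 3 edges, delete both glued faces → V=12, E=30, F=20.
Attach a regular tetrahedron (V=4, E=6, F=4) along a 3-gon: merge 3 vertices and 3 edges, delete both glued faces → V=13, E=33, F=22.
Check: V − E + F = 13 − 33 + 22 = 2.

33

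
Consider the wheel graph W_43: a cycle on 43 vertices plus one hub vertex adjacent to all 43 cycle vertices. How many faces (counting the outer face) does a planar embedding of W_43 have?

W_43 has V = 43 + 1 = 44 vertices and E = 2·43 = 86 edges.
By Euler's formula F = 2 − V + E = 2 − 44 + 86 = 44.

44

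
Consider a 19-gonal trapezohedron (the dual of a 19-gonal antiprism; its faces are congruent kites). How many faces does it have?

The n-trapezohedron (dual of the n-antiprism) has V = 2·19 + 2 = 40, E = 4·19 = 76, F = 2·19 = 38.

38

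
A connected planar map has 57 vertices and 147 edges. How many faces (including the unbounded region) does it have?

Euler's formula for a connected plane graph: V − E + F = 2, so F = 2 − 57 + 147 = 92.

92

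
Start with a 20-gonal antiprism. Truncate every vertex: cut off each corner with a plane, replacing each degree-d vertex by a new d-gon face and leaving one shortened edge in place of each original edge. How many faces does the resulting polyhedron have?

82

The base solid has V = 40, E = 80, F = 42.
Truncation replaces each original edge-end by a new vertex, so V′ = 2E = 160.
Each original edge survives, and each old vertex of degree d contributes d new edges; summing degrees gives Σd = 2E, so E′ = E + 2E = 3E = 240.
Each original face survives and each original vertex becomes one new face: F′ = F + V = 82.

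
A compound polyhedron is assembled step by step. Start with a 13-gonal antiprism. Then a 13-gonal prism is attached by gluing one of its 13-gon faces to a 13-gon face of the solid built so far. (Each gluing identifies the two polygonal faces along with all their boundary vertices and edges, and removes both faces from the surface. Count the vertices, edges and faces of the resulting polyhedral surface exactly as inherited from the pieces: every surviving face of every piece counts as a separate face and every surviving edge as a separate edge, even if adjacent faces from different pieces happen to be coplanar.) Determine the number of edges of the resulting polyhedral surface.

78

A 13-gonal antiprism: V=26, E=52, F=28.
Attach a 13-gonal prism (V=26, E=39, F=15) along a 13-gon: merge 13 vertices and 13 edges, delete both glued faces → V=39, E=78, F=41.
Check: V − E + F = 39 − 78 + 41 = 2.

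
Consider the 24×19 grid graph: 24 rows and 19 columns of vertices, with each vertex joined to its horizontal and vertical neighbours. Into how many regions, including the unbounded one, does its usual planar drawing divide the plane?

The grid has V = 24·19 = 456 vertices and E = 24·18 + 19·23 = 869 edges.
F = 2 − V + E = 2 − 456 + 869 = 415.

415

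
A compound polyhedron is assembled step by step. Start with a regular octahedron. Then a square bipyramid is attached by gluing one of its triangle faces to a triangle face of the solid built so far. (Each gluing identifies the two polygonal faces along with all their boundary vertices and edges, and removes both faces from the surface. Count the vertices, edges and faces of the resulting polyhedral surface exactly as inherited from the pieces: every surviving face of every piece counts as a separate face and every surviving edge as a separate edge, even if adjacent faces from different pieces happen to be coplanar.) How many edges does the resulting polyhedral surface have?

21

A regular octahedron: V=6, E=12, F=8.
Attach a square bipyramid (V=6, E=12, F=8) along a 3-gon: merge 3 vertices and 3 edges, delete both glued faces → V=9, E=21, F=14.
Check: V − E + F = 9 − 21 + 14 = 2.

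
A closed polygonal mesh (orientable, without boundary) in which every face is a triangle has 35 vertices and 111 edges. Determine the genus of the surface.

Every face is a triangle and each edge borders two faces, so 3F = 2·111, giving F = 74.
χ = V − E + F = 35 − 111 + 74 = -2.
For a closed orientable surface χ = 2 − 2g, so g = (2 − (-2))/2 = 2.

2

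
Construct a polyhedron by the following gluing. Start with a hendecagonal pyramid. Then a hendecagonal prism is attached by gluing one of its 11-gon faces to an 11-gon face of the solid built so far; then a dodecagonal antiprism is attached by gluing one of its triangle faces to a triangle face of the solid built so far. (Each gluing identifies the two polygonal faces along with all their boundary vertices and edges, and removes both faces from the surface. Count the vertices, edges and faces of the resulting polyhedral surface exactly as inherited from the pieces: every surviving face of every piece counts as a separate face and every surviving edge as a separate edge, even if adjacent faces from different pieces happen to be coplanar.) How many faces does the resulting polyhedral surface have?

47

A hendecagonal pyramid: V=12, E=22, F=12.
Attach a hendecagonal prism (V=22, E=33, F=13) along an 11-gon: merge 11 vertices and 11 edges, delete both glued faces → V=23, E=44, F=23.
Attach a dodecagonal antiprism (V=24, E=48, F=26) along a 3-gon: merge 3 vertices and 3 edges, delete both glued faces → V=44, E=89, F=47.
Check: V − E + F = 44 − 89 + 47 = 2.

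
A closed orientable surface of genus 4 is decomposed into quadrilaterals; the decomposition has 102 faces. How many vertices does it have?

χ = 2 − 2·4 = -6, and every face is a square so 4F = 2E.
E = 4·102/2 = 204. Then V = -6 + E − F = -6 + 204 − 102 = 96.

96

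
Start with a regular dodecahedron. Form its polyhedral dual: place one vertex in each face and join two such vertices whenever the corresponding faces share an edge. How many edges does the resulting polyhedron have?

The base solid has V = 20, E = 30, F = 12.
The dual swaps V and F and preserves E: V′ = F = 12, E′ = E = 30, F′ = V = 20.

30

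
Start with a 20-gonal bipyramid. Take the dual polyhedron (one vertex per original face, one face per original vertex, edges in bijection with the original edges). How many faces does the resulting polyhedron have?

22

The base solid has V = 22, E = 60, F = 40.
The dual swaps V and F and preserves E: V′ = F = 40, E′ = E = 60, F′ = V = 22.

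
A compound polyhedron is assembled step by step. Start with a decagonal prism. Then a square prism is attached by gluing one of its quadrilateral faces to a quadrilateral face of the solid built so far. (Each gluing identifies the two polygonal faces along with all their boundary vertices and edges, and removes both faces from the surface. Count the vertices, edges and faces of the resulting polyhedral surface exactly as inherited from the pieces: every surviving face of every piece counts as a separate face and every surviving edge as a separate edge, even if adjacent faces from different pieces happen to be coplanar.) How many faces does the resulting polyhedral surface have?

A decagonal prism: V=20, E=30, F=12.
Attach a square prism (V=8, E=12, F=6) along a 4-gon: merge 4 vertices and 4 edges, delete both glued faces → V=24, E=38, F=16.
Check: V − E + F = 24 − 38 + 16 = 2.

16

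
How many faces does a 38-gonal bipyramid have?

A bipyramid over an n-gon has 2n triangular faces and n + 2 vertices: V = 38 + 2 = 40, E = 3·38 = 114, F = 2·38 = 76.

76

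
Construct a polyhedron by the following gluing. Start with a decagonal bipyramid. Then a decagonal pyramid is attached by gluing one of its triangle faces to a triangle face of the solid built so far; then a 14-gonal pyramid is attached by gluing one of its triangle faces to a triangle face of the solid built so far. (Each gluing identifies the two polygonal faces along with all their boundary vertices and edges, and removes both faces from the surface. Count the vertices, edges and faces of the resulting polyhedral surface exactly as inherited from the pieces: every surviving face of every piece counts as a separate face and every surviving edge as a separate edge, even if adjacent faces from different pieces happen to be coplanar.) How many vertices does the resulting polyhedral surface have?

A decagonal bipyramid: V=12, E=30, F=20.
Attach a decagonal pyramid (V=11, E=20, F=11) along a 3-gon: merge 3 vertices and 3 edges, delete both glued faces → V=20, E=47, F=29.
Attach a 14-gonal pyramid (V=15, E=28, F=15) along a 3-gon: merge 3 vertices and 3 edges, delete both glued faces → V=32, E=72, F=42.
Check: V − E + F = 32 − 72 + 42 = 2.

32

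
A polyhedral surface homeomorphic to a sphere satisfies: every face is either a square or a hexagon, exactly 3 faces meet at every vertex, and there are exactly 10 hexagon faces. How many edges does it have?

42

Let x be the number of squares; then F = 10 + x.
Edge–face incidences: 2E = 6·10 + 4·x = 60 + 4x.
Every vertex has degree 3, so 3V = 2E.
Euler: V − E + F = 2 ⇒ (2E)/3 − E + (10 + x) = 2.
Multiply by 6: 2·(2E) − 3·(2E) + 6·(10 + x) = 12, i.e. 60 + 6x − (60 + 4x) = 12.
Collecting terms: 2x = 12, so x = 6.
Then 2E = 60 + 4·6 = 84, so E = 42, V = 2E/3 = 28, F = 10 + 6 = 16.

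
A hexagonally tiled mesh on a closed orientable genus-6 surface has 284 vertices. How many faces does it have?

χ = 2 − 2·6 = -10, and every face is a hexagon so 6F = 2E.
V − E + F = -10 with E = 6F/2 gives 284 − (6/2 − 1)·F = -10, so F = 147 and E = 441.

147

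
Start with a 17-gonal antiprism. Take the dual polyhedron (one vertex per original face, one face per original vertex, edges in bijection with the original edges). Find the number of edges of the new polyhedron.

The base solid has V = 34, E = 68, F = 36.
The dual swaps V and F and preserves E: V′ = F = 36, E′ = E = 68, F′ = V = 34.

68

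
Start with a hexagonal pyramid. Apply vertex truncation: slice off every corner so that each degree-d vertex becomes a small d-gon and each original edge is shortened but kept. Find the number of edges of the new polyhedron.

36

The base solid has V = 7, E = 12, F = 7.
Truncation replaces each original edge-end by a new vertex, so V′ = 2E = 24.
Each original edge survives, and each old vertex of degree d contributes d new edges; summing degrees gives Σd = 2E, so E′ = E + 2E = 3E = 36.
Each original face survives and each original vertex becomes one new face: F′ = F + V = 14.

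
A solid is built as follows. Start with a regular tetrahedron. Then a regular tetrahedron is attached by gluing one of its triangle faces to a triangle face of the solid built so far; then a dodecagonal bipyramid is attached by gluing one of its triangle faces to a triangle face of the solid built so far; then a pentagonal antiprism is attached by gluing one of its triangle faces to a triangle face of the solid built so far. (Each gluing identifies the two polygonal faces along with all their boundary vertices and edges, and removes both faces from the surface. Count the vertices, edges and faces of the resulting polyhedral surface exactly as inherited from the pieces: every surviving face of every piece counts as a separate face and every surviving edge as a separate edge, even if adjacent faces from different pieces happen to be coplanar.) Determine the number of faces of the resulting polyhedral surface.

A regular tetrahedron: V=4, E=6, F=4.
Attach a regular tetrahedron (V=4, E=6, F=4) along a 3-gon: merge 3 vertices and 3 edges, delete both glued faces → V=5, E=9, F=6.
Attach a dodecagonal bipyramid (V=14, E=36, F=24) along a 3-gon: merge 3 vertices and 3 edges, delete both glued faces → V=16, E=42, F=28.
Attach a pentagonal antiprism (V=10, E=20, F=12) along a 3-gon: merge 3 vertices and 3 edges, delete both glued faces → V=23, E=59, F=38.
Check: V − E + F = 23 − 59 + 38 = 2.

38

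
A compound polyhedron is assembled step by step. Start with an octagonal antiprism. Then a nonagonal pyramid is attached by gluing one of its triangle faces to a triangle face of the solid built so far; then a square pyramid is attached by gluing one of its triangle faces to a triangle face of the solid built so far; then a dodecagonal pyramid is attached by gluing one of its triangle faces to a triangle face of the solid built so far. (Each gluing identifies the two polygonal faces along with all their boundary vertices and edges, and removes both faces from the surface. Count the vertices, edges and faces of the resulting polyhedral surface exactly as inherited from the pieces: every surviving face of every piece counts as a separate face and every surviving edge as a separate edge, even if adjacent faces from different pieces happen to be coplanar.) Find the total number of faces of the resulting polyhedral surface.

40

An octagonal antiprism: V=16, E=32, F=18.
Attach a nonagonal pyramid (V=10, E=18, F=10) along a 3-gon: merge 3 vertices and 3 edges, delete both glued faces → V=23, E=47, F=26.
Attach a square pyramid (V=5, E=8, F=5) along a 3-gon: merge 3 vertices and 3 edges, delete both glued faces → V=25, E=52, F=29.
Attach a dodecagonal pyramid (V=13, E=24, F=13) along a 3-gon: merge 3 vertices and 3 edges, delete both glued faces → V=35, E=73, F=40.
Check: V − E + F = 35 − 73 + 40 = 2.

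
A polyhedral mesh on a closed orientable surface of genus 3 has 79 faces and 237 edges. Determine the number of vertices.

154

For a closed orientable surface of genus 3, χ = 2 − 2·3 = -4.
V = -4 + E − F = -4 + 237 − 79 = 154.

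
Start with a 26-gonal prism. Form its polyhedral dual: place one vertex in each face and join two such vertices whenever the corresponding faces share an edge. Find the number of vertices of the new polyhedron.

The base solid has V = 52, E = 78, F = 28.
The dual swaps V and F and preserves E: V′ = F = 28, E′ = E = 78, F′ = V = 52.

28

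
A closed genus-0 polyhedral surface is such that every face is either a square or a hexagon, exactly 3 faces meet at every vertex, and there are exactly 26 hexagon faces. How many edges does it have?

Let x be the number of squares; then F = 26 + x.
Edge–face incidences: 2E = 6·26 + 4·x = 156 + 4x.
Every vertex has degree 3, so 3V = 2E.
Euler: V − E + F = 2 ⇒ (2E)/3 − E + (26 + x) = 2.
Multiply by 6: 2·(2E) − 3·(2E) + 6·(26 + x) = 12, i.e. 156 + 6x − (156 + 4x) = 12.
Collecting terms: 2x = 12, so x = 6.
Then 2E = 156 + 4·6 = 180, so E = 90, V = 2E/3 = 60, F = 26 + 6 = 32.

90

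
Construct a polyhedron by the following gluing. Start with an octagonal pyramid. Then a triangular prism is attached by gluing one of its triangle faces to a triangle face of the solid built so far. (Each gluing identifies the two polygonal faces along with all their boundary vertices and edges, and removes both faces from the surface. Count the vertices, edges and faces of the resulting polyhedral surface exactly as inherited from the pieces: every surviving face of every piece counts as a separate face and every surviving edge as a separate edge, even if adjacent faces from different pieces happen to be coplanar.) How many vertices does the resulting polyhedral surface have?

12

An octagonal pyramid: V=9, E=16, F=9.
Attach a triangular prism (V=6, E=9, F=5) along a 3-gon: merge 3 vertices and 3 edges, delete both glued faces → V=12, E=22, F=12.
Check: V − E + F = 12 − 22 + 12 = 2.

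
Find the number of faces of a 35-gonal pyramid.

36

A pyramid on an n-gon base has one n-gon and n triangles: V = 35 + 1 = 36, E = 2·35 = 70, F = 35 + 1 = 36.
Check: V − E + F = 36 − 70 + 36 = 2.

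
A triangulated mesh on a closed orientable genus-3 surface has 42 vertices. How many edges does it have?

138

χ = 2 − 2·3 = -4, and every face is a triangle so 3F = 2E.
V − E + F = -4 with E = 3F/2 gives 42 − (3/2 − 1)·F = -4, so F = 92 and E = 138.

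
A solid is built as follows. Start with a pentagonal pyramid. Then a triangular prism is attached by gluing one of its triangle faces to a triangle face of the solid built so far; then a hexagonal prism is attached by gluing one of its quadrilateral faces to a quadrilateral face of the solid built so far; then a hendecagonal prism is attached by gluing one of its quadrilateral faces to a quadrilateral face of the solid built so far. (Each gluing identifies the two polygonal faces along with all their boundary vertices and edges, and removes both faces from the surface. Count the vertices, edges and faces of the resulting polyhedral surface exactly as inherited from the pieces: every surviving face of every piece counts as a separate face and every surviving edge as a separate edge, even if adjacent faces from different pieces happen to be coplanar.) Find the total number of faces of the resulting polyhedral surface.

A pentagonal pyramid: V=6, E=10, F=6.
Attach a triangular prism (V=6, E=9, F=5) along a 3-gon: merge 3 vertices and 3 edges, delete both glued faces → V=9, E=16, F=9.
Attach a hexagonal prism (V=12, E=18, F=8) along a 4-gon: merge 4 vertices and 4 edges, delete both glued faces → V=17, E=30, F=15.
Attach a hendecagonal prism (V=22, E=33, F=13) along a 4-gon: merge 4 vertices and 4 edges, delete both glued faces → V=35, E=59, F=26.
Check: V − E + F = 35 − 59 + 26 = 2.

26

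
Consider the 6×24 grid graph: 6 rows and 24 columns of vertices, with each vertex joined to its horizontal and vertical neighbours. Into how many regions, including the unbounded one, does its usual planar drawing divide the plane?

116

The grid has V = 6·24 = 144 vertices and E = 6·23 + 24·5 = 258 edges.
F = 2 − V + E = 2 − 144 + 258 = 116.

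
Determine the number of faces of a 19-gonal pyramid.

20

A pyramid on an n-gon base has one n-gon and n triangles: V = 19 + 1 = 20, E = 2·19 = 38, F = 19 + 1 = 20.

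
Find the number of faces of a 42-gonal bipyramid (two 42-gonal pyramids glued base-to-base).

A bipyramid over an n-gon has 2n triangular faces and n + 2 vertices: V = 42 + 2 = 44, E = 3·42 = 126, F = 2·42 = 84.

84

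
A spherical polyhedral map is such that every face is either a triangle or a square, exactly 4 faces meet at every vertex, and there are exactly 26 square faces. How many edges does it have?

64

Let x be the number of triangles; then F = 26 + x.
Edge–face incidences: 2E = 4·26 + 3·x = 104 + 3x.
Every vertex has degree 4, so 4V = 2E.
Euler: V − E + F = 2 ⇒ (2E)/4 − E + (26 + x) = 2.
Multiply by 8: 2·(2E) − 4·(2E) + 8·(26 + x) = 16, i.e. 208 + 8x − 2·(104 + 3x) = 16.
Collecting terms: 2x = 16, so x = 8.
Then 2E = 104 + 3·8 = 128, so E = 64, V = 2E/4 = 32, F = 26 + 8 = 34.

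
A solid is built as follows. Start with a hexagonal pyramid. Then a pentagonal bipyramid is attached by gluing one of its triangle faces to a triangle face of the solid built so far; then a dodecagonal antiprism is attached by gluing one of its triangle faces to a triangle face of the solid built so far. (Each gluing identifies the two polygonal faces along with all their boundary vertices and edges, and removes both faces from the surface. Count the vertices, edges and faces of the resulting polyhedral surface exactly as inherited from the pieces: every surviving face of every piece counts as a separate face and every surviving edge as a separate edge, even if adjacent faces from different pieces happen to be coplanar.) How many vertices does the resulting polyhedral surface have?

A hexagonal pyramid: V=7, E=12, F=7.
Attach a pentagonal bipyramid (V=7, E=15, F=10) along a 3-gon: merge 3 vertices and 3 edges, delete both glued faces → V=11, E=24, F=15.
Attach a dodecagonal antiprism (V=24, E=48, F=26) along a 3-gon: merge 3 vertices and 3 edges, delete both glued faces → V=32, E=69, F=39.
Check: V − E + F = 32 − 69 + 39 = 2.

32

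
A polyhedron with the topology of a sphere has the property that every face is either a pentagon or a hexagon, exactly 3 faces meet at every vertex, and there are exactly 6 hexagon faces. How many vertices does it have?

Let x be the number of pentagons; then F = 6 + x.
Edge–face incidences: 2E = 6·6 + 5·x = 36 + 5x.
Every vertex has degree 3, so 3V = 2E.
Euler: V − E + F = 2 ⇒ (2E)/3 − E + (6 + x) = 2.
Multiply by 6: 2·(2E) − 3·(2E) + 6·(6 + x) = 12, i.e. 36 + 6x − (36 + 5x) = 12.
Collecting terms: x = 12.
Then 2E = 36 + 5·12 = 96, so E = 48, V = 2E/3 = 32, F = 6 + 12 = 18.

32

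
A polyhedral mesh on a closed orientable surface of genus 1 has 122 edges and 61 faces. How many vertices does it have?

61

For a closed orientable surface of genus 1, χ = 2 − 2·1 = 0.
V = 0 + E − F = 0 + 122 − 61 = 61.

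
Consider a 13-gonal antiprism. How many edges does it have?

An antiprism on an n-gon has two n-gon caps and 2n triangles: V = 2·13 = 26, E = 4·13 = 52, F = 2·13 + 2 = 28.

52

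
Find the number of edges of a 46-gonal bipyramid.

138

A bipyramid over an n-gon has 2n triangular faces and n + 2 vertices: V = 46 + 2 = 48, E = 3·46 = 138, F = 2·46 = 92.
Check: V − E + F = 48 − 138 + 92 = 2.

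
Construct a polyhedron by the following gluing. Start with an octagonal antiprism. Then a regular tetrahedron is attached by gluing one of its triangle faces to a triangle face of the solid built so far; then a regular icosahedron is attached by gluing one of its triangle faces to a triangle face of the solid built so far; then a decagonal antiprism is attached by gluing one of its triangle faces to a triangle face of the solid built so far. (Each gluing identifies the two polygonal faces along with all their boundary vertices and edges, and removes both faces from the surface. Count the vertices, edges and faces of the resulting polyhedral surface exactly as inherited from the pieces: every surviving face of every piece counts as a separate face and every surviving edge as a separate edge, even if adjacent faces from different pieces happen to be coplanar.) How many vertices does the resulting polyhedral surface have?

An octagonal antiprism: V=16, E=32, F=18.
Attach a regular tetrahedron (V=4, E=6, F=4) along a 3-gon: merge 3 vertices and 3 edges, delete both glued faces → V=17, E=35, F=20.
Attach a regular icosahedron (V=12, E=30, F=20) along a 3-gon: merge 3 vertices and 3 edges, delete both glued faces → V=26, E=62, F=38.
Attach a decagonal antiprism (V=20, E=40, F=22) along a 3-gon: merge 3 vertices and 3 edges, delete both glued faces → V=43, E=99, F=58.
Check: V − E + F = 43 − 99 + 58 = 2.

43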